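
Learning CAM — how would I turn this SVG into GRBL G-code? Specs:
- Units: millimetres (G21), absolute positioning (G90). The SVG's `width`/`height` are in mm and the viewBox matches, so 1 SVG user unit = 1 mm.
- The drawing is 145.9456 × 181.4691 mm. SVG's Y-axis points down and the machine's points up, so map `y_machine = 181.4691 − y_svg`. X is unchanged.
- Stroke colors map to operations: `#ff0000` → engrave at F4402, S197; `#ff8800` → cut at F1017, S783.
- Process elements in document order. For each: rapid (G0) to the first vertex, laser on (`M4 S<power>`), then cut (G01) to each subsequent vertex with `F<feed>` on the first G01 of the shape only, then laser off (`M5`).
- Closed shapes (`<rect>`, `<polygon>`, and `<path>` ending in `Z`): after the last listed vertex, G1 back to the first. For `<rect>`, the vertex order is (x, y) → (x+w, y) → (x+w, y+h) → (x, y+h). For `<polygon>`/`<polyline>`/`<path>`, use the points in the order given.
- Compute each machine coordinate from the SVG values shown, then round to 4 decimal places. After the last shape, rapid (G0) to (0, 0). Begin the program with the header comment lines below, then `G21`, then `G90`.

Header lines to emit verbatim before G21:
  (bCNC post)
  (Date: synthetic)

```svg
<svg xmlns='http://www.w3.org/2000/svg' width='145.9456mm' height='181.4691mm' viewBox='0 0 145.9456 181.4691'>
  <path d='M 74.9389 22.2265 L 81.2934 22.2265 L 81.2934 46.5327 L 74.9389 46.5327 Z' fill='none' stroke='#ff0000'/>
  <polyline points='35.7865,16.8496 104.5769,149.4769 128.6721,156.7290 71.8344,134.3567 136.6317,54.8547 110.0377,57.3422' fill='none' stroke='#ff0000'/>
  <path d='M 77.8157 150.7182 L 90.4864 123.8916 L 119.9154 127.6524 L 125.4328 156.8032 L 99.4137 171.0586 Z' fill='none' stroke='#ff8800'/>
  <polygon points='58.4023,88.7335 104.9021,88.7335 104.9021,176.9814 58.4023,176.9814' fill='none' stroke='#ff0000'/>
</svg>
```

(bCNC post)
(Date: synthetic)
G21
G90
G0 X74.9389 Y159.2426
M4 S197
G01 X81.2934 Y159.2426 F4402
G01 X81.2934 Y134.9364
G01 X74.9389 Y134.9364
G01 X74.9389 Y159.2426
M5
G0 X35.7865 Y164.6195
M4 S197
G01 X104.5769 Y31.9922 F4402
G01 X128.6721 Y24.7401
G01 X71.8344 Y47.1124
G01 X136.6317 Y126.6144
G01 X110.0377 Y124.1269
M5
G0 X77.8157 Y30.7509
M4 S783
G01 X90.4864 Y57.5775 F1017
G01 X119.9154 Y53.8167
G01 X125.4328 Y24.6659
G01 X99.4137 Y10.4105
G01 X77.8157 Y30.7509
M5
G0 X58.4023 Y92.7356
M4 S197
G01 X104.9021 Y92.7356 F4402
G01 X104.9021 Y4.4877
G01 X58.4023 Y4.4877
G01 X58.4023 Y92.7356
M5
G0 X0.0000 Y0.0000

Since the viewBox matches the mm dimensions, user units are millimetres directly. The only transform is the Y-flip y_m = 181.4691 − y_svg.

Shape 1 is a rectangle drawn with `<path>`. Its stroke #ff0000 means engrave at S197, F4402. After flipping Y the toolpath is (74.9389,159.2426) → (81.2934,159.2426) → (81.2934,134.9364) → (74.9389,134.9364) → (74.9389,159.2426), returning to the start.

Shape 2 is a open polyline drawn with `<polyline>`. Its stroke #ff0000 means engrave at S197, F4402. After flipping Y the toolpath is (35.7865,164.6195) → (104.5769,31.9922) → (128.6721,24.7401) → (71.8344,47.1124) → (136.6317,126.6144) → (110.0377,124.1269).

Shape 3 is a regular polygon drawn with `<path>`. Its stroke #ff8800 means cut at S783, F1017. After flipping Y the toolpath is (77.8157,30.7509) → (90.4864,57.5775) → (119.9154,53.8167) → (125.4328,24.6659) → (99.4137,10.4105) → (77.8157,30.7509), returning to the start.

Shape 4 is a rectangle drawn with `<polygon>`. Its stroke #ff0000 means engrave at S197, F4402. After flipping Y the toolpath is (58.4023,92.7356) → (104.9021,92.7356) → (104.9021,4.4877) → (58.4023,4.4877) → (58.4023,92.7356), returning to the start.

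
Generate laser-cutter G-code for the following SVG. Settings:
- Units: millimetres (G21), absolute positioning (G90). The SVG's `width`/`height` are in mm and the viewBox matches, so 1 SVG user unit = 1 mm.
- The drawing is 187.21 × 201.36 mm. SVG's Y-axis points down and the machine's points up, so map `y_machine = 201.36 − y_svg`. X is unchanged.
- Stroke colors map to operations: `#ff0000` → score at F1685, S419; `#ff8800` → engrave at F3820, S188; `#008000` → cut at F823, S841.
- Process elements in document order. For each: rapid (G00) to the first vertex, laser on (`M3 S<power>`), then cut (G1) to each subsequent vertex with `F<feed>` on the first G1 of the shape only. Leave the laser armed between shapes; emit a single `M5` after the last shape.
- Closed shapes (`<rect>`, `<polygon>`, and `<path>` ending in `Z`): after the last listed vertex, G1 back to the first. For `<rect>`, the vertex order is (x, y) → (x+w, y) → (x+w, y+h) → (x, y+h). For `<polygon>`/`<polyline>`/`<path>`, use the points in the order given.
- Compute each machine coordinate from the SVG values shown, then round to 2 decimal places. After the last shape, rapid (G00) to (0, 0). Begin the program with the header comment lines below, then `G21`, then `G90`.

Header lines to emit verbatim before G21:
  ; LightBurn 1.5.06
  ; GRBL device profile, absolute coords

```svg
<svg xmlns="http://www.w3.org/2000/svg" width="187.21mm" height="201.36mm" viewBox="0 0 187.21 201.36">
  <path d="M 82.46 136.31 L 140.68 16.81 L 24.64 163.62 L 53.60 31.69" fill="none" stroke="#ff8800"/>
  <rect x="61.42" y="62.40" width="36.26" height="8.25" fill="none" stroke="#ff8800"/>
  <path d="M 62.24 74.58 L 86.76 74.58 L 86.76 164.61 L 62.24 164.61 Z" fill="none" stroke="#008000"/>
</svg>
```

; LightBurn 1.5.06
; GRBL device profile, absolute coords
G21
G90
G00 X82.46 Y65.05
M3 S188
G1 X140.68 Y184.55 F3820
G1 X24.64 Y37.74
G1 X53.60 Y169.67
G00 X61.42 Y138.96
M3 S188
G1 X97.68 Y138.96 F3820
G1 X97.68 Y130.71
G1 X61.42 Y130.71
G1 X61.42 Y138.96
G00 X62.24 Y126.78
M3 S841
G1 X86.76 Y126.78 F823
G1 X86.76 Y36.75
G1 X62.24 Y36.75
G1 X62.24 Y126.78
M5
G00 X0.00 Y0.00

viewBox `0 0 187.21 201.36` with mm width/height → 1 unit = 1 mm. Flip: y_m = 201.36 − y_svg.

**Shape 1** — `<path>` open polyline, stroke `#ff8800` → engrave (S188, F3820). Machine vertices: (82.46,65.05) → (140.68,184.55) → (24.64,37.74) → (53.60,169.67). Open path.

**Shape 2** — `<rect>` rectangle, stroke `#ff8800` → engrave (S188, F3820). Machine vertices: (61.42,138.96) → (97.68,138.96) → (97.68,130.71) → (61.42,130.71) → (61.42,138.96). Closed: final G1 returns to the first vertex.

**Shape 3** — `<path>` rectangle, stroke `#008000` → cut (S841, F823). Machine vertices: (62.24,126.78) → (86.76,126.78) → (86.76,36.75) → (62.24,36.75) → (62.24,126.78). Closed: final G1 returns to the first vertex.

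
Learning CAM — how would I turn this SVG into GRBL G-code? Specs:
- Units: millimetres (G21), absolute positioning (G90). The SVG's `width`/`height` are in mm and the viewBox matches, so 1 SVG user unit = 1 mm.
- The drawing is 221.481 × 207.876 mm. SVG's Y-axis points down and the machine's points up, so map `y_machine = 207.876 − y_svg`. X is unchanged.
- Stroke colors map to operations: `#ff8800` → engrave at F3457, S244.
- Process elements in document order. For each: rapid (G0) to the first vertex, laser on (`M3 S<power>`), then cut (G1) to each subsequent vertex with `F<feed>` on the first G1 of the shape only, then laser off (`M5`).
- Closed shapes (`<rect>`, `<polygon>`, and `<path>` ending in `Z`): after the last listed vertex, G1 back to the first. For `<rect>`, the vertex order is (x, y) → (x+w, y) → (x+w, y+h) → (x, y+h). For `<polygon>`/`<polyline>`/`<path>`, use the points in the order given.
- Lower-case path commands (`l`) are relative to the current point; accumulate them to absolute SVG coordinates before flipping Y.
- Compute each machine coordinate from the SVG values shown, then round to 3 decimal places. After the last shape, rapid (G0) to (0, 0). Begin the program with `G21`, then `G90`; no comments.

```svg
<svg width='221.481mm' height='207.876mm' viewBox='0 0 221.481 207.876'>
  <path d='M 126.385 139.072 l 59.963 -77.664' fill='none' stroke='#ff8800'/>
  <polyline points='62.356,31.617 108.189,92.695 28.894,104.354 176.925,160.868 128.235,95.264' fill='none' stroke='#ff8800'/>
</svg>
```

G21
G90
G0 X126.385 Y68.804
M3 S244
G1 X186.348 Y146.468 F3457
M5
G0 X62.356 Y176.259
M3 S244
G1 X108.189 Y115.181 F3457
G1 X28.894 Y103.522
G1 X176.925 Y47.008
G1 X128.235 Y112.612
M5
G0 X0.000 Y0.000

Since the viewBox matches the mm dimensions, user units are millimetres directly. The only transform is the Y-flip y_m = 207.876 − y_svg.

Shape 1 is a line segment drawn with `<path>`. Its stroke #ff8800 means engrave at S244, F3457. After flipping Y the toolpath is (126.385,68.804) → (186.348,146.468).

Shape 2 is a open polyline drawn with `<polyline>`. Its stroke #ff8800 means engrave at S244, F3457. After flipping Y the toolpath is (62.356,176.259) → (108.189,115.181) → (28.894,103.522) → (176.925,47.008) → (128.235,112.612).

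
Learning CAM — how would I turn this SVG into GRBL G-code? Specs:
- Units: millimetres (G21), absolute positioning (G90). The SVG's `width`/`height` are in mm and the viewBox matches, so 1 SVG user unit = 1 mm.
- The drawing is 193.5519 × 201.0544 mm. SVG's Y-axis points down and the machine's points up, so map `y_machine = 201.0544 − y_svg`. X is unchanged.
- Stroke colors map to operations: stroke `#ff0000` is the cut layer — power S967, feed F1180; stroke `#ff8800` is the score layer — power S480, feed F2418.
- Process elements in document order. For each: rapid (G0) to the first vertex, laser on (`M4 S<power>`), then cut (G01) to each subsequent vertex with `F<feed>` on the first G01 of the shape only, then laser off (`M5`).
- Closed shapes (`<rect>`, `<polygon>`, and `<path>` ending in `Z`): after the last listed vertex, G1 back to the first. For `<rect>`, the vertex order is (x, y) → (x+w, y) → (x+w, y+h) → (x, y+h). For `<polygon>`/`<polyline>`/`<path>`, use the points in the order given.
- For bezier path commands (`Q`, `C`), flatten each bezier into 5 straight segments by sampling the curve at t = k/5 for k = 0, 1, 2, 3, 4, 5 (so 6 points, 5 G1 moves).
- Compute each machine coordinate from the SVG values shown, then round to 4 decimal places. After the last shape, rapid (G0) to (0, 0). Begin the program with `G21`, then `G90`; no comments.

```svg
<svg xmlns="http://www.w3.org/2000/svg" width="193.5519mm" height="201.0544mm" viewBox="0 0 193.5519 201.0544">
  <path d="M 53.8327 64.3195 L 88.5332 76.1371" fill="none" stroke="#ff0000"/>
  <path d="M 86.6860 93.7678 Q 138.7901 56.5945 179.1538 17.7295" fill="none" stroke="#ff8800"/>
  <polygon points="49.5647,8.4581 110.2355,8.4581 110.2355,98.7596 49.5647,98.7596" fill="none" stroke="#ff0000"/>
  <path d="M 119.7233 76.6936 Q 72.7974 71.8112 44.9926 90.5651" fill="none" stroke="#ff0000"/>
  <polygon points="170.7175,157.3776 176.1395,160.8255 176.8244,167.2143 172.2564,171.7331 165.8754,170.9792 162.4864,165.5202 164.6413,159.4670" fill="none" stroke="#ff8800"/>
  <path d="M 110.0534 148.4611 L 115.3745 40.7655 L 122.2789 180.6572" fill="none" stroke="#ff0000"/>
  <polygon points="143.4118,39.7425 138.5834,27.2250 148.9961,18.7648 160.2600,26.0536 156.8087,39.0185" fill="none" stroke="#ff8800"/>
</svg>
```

viewBox `0 0 193.5519 201.0544` with mm width/height → 1 unit = 1 mm. Flip: y_m = 201.0544 − y_svg.

**Shape 1** — `<path>` line segment, stroke `#ff0000` → cut (S967, F1180). Machine vertices: (53.8327,136.7349) → (88.5332,124.9173). Open path.

**Shape 2** — `<path>` quadratic bezier, stroke `#ff8800` → score (S480, F2418). Control points (SVG): P0=(86.6860,93.7678), P1=(138.7901,56.5945), P2=(179.1538,17.7295); sampled at t=k/5. Machine vertices: (86.6860,107.2866) → (107.0580,122.2236) → (126.4908,137.2959) → (144.9844,152.5036) → (162.5387,167.8466) → (179.1538,183.3249). Open path.

**Shape 3** — `<polygon>` rectangle, stroke `#ff0000` → cut (S967, F1180). Machine vertices: (49.5647,192.5963) → (110.2355,192.5963) → (110.2355,102.2948) → (49.5647,102.2948) → (49.5647,192.5963). Closed: final G1 returns to the first vertex.

**Shape 4** — `<path>` quadratic bezier, stroke `#ff0000` → cut (S967, F1180). Control points (SVG): P0=(119.7233,76.6936), P1=(72.7974,71.8112), P2=(44.9926,90.5651); sampled at t=k/5. Machine vertices: (119.7233,124.3608) → (101.7178,125.3683) → (85.2420,124.4849) → (70.2958,121.7106) → (56.8794,117.0454) → (44.9926,110.4893). Open path.

**Shape 5** — `<polygon>` regular polygon, stroke `#ff8800` → score (S480, F2418). Machine vertices: (170.7175,43.6768) → (176.1395,40.2289) → (176.8244,33.8401) → (172.2564,29.3213) → (165.8754,30.0752) → (162.4864,35.5342) → (164.6413,41.5874) → (170.7175,43.6768). Closed: final G1 returns to the first vertex.

**Shape 6** — `<path>` open polyline, stroke `#ff0000` → cut (S967, F1180). Machine vertices: (110.0534,52.5933) → (115.3745,160.2889) → (122.2789,20.3972). Open path.

**Shape 7** — `<polygon>` regular polygon, stroke `#ff8800` → score (S480, F2418). Machine vertices: (143.4118,161.3119) → (138.5834,173.8294) → (148.9961,182.2896) → (160.2600,175.0008) → (156.8087,162.0359) → (143.4118,161.3119). Closed: final G1 returns to the first vertex.

G21
G90
G0 X53.8327 Y136.7349
M4 S967
G01 X88.5332 Y124.9173 F1180
M5
G0 X86.6860 Y107.2866
M4 S480
G01 X107.0580 Y122.2236 F2418
G01 X126.4908 Y137.2959
G01 X144.9844 Y152.5036
G01 X162.5387 Y167.8466
G01 X179.1538 Y183.3249
M5
G0 X49.5647 Y192.5963
M4 S967
G01 X110.2355 Y192.5963 F1180
G01 X110.2355 Y102.2948
G01 X49.5647 Y102.2948
G01 X49.5647 Y192.5963
M5
G0 X119.7233 Y124.3608
M4 S967
G01 X101.7178 Y125.3683 F1180
G01 X85.2420 Y124.4849
G01 X70.2958 Y121.7106
G01 X56.8794 Y117.0454
G01 X44.9926 Y110.4893
M5
G0 X170.7175 Y43.6768
M4 S480
G01 X176.1395 Y40.2289 F2418
G01 X176.8244 Y33.8401
G01 X172.2564 Y29.3213
G01 X165.8754 Y30.0752
G01 X162.4864 Y35.5342
G01 X164.6413 Y41.5874
G01 X170.7175 Y43.6768
M5
G0 X110.0534 Y52.5933
M4 S967
G01 X115.3745 Y160.2889 F1180
G01 X122.2789 Y20.3972
M5
G0 X143.4118 Y161.3119
M4 S480
G01 X138.5834 Y173.8294 F2418
G01 X148.9961 Y182.2896
G01 X160.2600 Y175.0008
G01 X156.8087 Y162.0359
G01 X143.4118 Y161.3119
M5
G0 X0.0000 Y0.0000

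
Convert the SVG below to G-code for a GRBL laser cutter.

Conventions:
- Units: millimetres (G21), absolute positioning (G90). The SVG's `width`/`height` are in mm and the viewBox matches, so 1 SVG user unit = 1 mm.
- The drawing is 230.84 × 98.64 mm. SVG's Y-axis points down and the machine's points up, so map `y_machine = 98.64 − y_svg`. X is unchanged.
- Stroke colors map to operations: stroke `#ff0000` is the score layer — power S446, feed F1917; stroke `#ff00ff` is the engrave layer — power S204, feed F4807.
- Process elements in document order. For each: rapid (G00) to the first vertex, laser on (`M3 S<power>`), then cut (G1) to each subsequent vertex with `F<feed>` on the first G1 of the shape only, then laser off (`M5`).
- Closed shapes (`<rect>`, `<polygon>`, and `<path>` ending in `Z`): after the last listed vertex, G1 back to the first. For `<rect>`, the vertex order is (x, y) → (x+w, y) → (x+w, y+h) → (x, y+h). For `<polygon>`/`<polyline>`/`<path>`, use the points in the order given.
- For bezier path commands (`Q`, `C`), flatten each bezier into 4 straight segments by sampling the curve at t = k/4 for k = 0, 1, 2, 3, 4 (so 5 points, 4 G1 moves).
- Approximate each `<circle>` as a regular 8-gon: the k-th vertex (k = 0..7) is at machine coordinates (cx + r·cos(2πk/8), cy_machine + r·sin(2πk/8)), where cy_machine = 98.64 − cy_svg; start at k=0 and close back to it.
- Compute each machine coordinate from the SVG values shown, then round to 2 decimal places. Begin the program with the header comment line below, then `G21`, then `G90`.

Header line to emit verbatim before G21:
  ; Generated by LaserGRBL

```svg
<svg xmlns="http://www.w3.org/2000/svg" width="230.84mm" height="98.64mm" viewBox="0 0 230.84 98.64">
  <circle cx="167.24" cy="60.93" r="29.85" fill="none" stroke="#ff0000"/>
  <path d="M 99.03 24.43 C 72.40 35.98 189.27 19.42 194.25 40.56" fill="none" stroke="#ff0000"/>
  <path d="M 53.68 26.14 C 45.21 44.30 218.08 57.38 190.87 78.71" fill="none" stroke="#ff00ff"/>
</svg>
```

; Generated by LaserGRBL
G21
G90
G00 X197.09 Y37.71
M3 S446
G1 X188.35 Y58.82 F1917
G1 X167.24 Y67.56
G1 X146.13 Y58.82
G1 X137.39 Y37.71
G1 X146.13 Y16.60
G1 X167.24 Y7.86
G1 X188.35 Y16.60
G1 X197.09 Y37.71
M5
G00 X99.03 Y74.21
M3 S446
G1 X101.97 Y69.79 F1917
G1 X134.79 Y69.74
G1 X173.53 Y67.89
G1 X194.25 Y58.08
M5
G00 X53.68 Y72.50
M3 S204
G1 X75.37 Y59.62 F4807
G1 X129.30 Y47.40
G1 X179.72 Y34.59
G1 X190.87 Y19.93
M5

Since the viewBox matches the mm dimensions, user units are millimetres directly. The only transform is the Y-flip y_m = 98.64 − y_svg.

Shape 1 is a circle drawn with `<circle>`. Its stroke #ff0000 means score at S446, F1917. After flipping Y the toolpath is (197.09,37.71) → (188.35,58.82) → (167.24,67.56) → (146.13,58.82) → (137.39,37.71) → (146.13,16.60) → (167.24,7.86) → (188.35,16.60) → (197.09,37.71), returning to the start.

Shape 2 is a cubic bezier drawn with `<path>`. Its stroke #ff0000 means score at S446, F1917. After flipping Y the toolpath is (99.03,74.21) → (101.97,69.79) → (134.79,69.74) → (173.53,67.89) → (194.25,58.08).

Shape 3 is a cubic bezier drawn with `<path>`. Its stroke #ff00ff means engrave at S204, F4807. After flipping Y the toolpath is (53.68,72.50) → (75.37,59.62) → (129.30,47.40) → (179.72,34.59) → (190.87,19.93).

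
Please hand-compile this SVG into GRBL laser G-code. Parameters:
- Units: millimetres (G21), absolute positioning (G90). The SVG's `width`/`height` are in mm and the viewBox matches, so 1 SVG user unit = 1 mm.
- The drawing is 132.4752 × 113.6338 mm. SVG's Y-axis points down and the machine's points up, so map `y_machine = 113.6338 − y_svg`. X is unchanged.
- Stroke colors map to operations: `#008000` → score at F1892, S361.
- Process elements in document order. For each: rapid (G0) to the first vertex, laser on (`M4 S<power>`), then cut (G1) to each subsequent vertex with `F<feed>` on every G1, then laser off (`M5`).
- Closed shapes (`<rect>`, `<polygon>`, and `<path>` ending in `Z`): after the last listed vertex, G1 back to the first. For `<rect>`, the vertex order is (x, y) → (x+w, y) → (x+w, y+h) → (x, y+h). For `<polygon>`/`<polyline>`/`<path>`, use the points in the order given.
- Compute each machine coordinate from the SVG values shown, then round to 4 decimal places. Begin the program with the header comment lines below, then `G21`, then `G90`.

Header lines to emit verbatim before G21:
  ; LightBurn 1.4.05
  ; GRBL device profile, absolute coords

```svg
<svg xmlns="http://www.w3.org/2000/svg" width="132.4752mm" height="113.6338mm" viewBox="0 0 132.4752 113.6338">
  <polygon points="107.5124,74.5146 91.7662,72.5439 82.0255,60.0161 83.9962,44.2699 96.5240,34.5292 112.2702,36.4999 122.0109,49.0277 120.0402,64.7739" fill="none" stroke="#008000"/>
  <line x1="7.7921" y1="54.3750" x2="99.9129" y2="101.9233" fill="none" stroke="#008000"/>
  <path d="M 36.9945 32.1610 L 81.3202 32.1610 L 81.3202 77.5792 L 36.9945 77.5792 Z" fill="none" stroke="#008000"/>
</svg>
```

; LightBurn 1.4.05
; GRBL device profile, absolute coords
G21
G90
G0 X107.5124 Y39.1192
M4 S361
G1 X91.7662 Y41.0899 F1892
G1 X82.0255 Y53.6177 F1892
G1 X83.9962 Y69.3639 F1892
G1 X96.5240 Y79.1046 F1892
G1 X112.2702 Y77.1339 F1892
G1 X122.0109 Y64.6061 F1892
G1 X120.0402 Y48.8599 F1892
G1 X107.5124 Y39.1192 F1892
M5
G0 X7.7921 Y59.2588
M4 S361
G1 X99.9129 Y11.7105 F1892
M5
G0 X36.9945 Y81.4728
M4 S361
G1 X81.3202 Y81.4728 F1892
G1 X81.3202 Y36.0546 F1892
G1 X36.9945 Y36.0546 F1892
G1 X36.9945 Y81.4728 F1892
M5

viewBox `0 0 132.4752 113.6338` with mm width/height → 1 unit = 1 mm. Flip: y_m = 113.6338 − y_svg.

**Shape 1** — `<polygon>` regular polygon, stroke `#008000` → score (S361, F1892). Machine vertices: (107.5124,39.1192) → (91.7662,41.0899) → (82.0255,53.6177) → (83.9962,69.3639) → (96.5240,79.1046) → (112.2702,77.1339) → (122.0109,64.6061) → (120.0402,48.8599) → (107.5124,39.1192). Closed: final G1 returns to the first vertex.

**Shape 2** — `<line>` line segment, stroke `#008000` → score (S361, F1892). Machine vertices: (7.7921,59.2588) → (99.9129,11.7105). Open path.

**Shape 3** — `<path>` rectangle, stroke `#008000` → score (S361, F1892). Machine vertices: (36.9945,81.4728) → (81.3202,81.4728) → (81.3202,36.0546) → (36.9945,36.0546) → (36.9945,81.4728). Closed: final G1 returns to the first vertex.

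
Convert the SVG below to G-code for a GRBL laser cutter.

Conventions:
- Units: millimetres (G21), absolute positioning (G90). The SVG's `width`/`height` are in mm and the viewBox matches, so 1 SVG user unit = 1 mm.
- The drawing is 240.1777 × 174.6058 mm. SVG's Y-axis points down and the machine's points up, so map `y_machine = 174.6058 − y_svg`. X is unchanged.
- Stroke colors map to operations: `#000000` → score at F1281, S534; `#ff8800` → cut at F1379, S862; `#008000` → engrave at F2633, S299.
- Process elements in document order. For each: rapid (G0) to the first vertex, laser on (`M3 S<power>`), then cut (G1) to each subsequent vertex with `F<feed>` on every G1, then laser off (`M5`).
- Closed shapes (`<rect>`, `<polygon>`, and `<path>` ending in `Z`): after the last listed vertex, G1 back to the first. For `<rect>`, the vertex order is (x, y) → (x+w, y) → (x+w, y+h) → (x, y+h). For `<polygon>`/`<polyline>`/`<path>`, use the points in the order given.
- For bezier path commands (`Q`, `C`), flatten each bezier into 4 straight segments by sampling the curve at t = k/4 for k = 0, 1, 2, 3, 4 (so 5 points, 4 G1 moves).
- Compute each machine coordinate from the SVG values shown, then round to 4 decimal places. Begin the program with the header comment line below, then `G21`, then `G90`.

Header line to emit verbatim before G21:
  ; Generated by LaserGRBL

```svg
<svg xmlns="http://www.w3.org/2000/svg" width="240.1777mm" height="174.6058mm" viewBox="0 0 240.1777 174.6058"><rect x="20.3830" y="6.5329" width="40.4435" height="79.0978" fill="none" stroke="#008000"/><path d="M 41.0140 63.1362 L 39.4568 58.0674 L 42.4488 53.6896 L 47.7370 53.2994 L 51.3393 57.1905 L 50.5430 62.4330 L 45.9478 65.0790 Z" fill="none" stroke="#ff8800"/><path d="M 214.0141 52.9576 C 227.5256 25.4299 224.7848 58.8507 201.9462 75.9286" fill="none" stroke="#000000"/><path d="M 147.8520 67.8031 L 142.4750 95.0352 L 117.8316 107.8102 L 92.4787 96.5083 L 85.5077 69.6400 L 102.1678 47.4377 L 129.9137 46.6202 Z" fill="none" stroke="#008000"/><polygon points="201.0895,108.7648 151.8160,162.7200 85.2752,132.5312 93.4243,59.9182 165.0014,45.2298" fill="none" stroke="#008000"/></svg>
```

1 u = 1 mm; y_m = 174.6058 − y.

[1] `<rect>` rectangle, #008000→engrave S299 F2633: (20.3830,168.0729) → (60.8265,168.0729) → (60.8265,88.9751) → (20.3830,88.9751) → (20.3830,168.0729) (closed)

[2] `<path>` regular polygon, #ff8800→cut S862 F1379: (41.0140,111.4696) → (39.4568,116.5384) → (42.4488,120.9162) → (47.7370,121.3064) → (51.3393,117.4153) → (50.5430,112.1728) → (45.9478,109.5268) → (41.0140,111.4696) (closed)

[3] `<path>` cubic bezier, #000000→score S534 F1281: (214.0141,121.6482) → (221.0403,132.0738) → (221.6114,126.8898) → (215.3669,113.3422) → (201.9462,98.6772)

[4] `<path>` regular polygon, #008000→engrave S299 F2633: (147.8520,106.8027) → (142.4750,79.5706) → (117.8316,66.7956) → (92.4787,78.0975) → (85.5077,104.9658) → (102.1678,127.1681) → (129.9137,127.9856) → (147.8520,106.8027) (closed)

[5] `<polygon>` regular polygon, #008000→engrave S299 F2633: (201.0895,65.8410) → (151.8160,11.8858) → (85.2752,42.0746) → (93.4243,114.6876) → (165.0014,129.3760) → (201.0895,65.8410) (closed)

; Generated by LaserGRBL
G21
G90
G0 X20.3830 Y168.0729
M3 S299
G1 X60.8265 Y168.0729 F2633
G1 X60.8265 Y88.9751 F2633
G1 X20.3830 Y88.9751 F2633
G1 X20.3830 Y168.0729 F2633
M5
G0 X41.0140 Y111.4696
M3 S862
G1 X39.4568 Y116.5384 F1379
G1 X42.4488 Y120.9162 F1379
G1 X47.7370 Y121.3064 F1379
G1 X51.3393 Y117.4153 F1379
G1 X50.5430 Y112.1728 F1379
G1 X45.9478 Y109.5268 F1379
G1 X41.0140 Y111.4696 F1379
M5
G0 X214.0141 Y121.6482
M3 S534
G1 X221.0403 Y132.0738 F1281
G1 X221.6114 Y126.8898 F1281
G1 X215.3669 Y113.3422 F1281
G1 X201.9462 Y98.6772 F1281
M5
G0 X147.8520 Y106.8027
M3 S299
G1 X142.4750 Y79.5706 F2633
G1 X117.8316 Y66.7956 F2633
G1 X92.4787 Y78.0975 F2633
G1 X85.5077 Y104.9658 F2633
G1 X102.1678 Y127.1681 F2633
G1 X129.9137 Y127.9856 F2633
G1 X147.8520 Y106.8027 F2633
M5
G0 X201.0895 Y65.8410
M3 S299
G1 X151.8160 Y11.8858 F2633
G1 X85.2752 Y42.0746 F2633
G1 X93.4243 Y114.6876 F2633
G1 X165.0014 Y129.3760 F2633
G1 X201.0895 Y65.8410 F2633
M5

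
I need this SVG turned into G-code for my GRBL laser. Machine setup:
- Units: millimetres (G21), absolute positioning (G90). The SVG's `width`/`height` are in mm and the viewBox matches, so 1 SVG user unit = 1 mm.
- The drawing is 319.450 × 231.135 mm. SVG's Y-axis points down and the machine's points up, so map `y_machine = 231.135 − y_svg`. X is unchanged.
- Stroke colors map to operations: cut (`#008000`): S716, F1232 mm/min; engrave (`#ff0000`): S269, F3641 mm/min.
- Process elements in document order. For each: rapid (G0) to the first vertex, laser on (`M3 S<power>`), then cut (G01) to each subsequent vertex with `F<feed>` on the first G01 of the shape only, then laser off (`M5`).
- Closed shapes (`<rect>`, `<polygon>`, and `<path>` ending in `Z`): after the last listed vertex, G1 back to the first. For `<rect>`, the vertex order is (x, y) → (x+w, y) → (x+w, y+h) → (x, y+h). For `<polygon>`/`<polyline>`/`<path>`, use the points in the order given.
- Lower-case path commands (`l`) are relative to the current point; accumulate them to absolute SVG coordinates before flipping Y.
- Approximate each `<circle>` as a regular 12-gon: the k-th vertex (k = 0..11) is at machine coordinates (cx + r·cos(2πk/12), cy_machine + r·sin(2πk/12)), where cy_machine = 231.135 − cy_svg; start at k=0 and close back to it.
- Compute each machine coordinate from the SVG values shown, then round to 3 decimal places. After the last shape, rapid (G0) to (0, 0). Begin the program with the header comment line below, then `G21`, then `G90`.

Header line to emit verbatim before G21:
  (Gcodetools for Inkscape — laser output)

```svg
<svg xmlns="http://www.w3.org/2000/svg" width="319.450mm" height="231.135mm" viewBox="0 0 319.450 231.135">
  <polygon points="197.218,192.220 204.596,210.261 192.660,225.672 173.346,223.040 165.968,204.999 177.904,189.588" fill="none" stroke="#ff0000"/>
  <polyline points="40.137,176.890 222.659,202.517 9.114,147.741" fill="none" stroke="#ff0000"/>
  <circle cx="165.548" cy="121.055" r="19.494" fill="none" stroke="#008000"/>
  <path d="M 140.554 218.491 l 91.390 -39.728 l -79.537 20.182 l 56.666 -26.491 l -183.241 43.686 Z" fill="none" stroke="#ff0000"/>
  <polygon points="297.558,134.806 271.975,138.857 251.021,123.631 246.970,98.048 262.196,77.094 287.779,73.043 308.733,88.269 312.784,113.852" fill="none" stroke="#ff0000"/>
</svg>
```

(Gcodetools for Inkscape — laser output)
G21
G90
G0 X197.218 Y38.915
M3 S269
G01 X204.596 Y20.874 F3641
G01 X192.660 Y5.463
G01 X173.346 Y8.095
G01 X165.968 Y26.136
G01 X177.904 Y41.547
G01 X197.218 Y38.915
M5
G0 X40.137 Y54.245
M3 S269
G01 X222.659 Y28.618 F3641
G01 X9.114 Y83.394
M5
G0 X185.042 Y110.080
M3 S716
G01 X182.430 Y119.827 F1232
G01 X175.295 Y126.962
G01 X165.548 Y129.574
G01 X155.801 Y126.962
G01 X148.666 Y119.827
G01 X146.054 Y110.080
G01 X148.666 Y100.333
G01 X155.801 Y93.198
G01 X165.548 Y90.586
G01 X175.295 Y93.198
G01 X182.430 Y100.333
G01 X185.042 Y110.080
M5
G0 X140.554 Y12.644
M3 S269
G01 X231.944 Y52.372 F3641
G01 X152.407 Y32.190
G01 X209.073 Y58.681
G01 X25.832 Y14.995
G01 X140.554 Y12.644
M5
G0 X297.558 Y96.329
M3 S269
G01 X271.975 Y92.278 F3641
G01 X251.021 Y107.504
G01 X246.970 Y133.087
G01 X262.196 Y154.041
G01 X287.779 Y158.092
G01 X308.733 Y142.866
G01 X312.784 Y117.283
G01 X297.558 Y96.329
M5
G0 X0.000 Y0.000

viewBox `0 0 319.450 231.135` with mm width/height → 1 unit = 1 mm. Flip: y_m = 231.135 − y_svg.

**Shape 1** — `<polygon>` regular polygon, stroke `#ff0000` → engrave (S269, F3641). Machine vertices: (197.218,38.915) → (204.596,20.874) → (192.660,5.463) → (173.346,8.095) → (165.968,26.136) → (177.904,41.547) → (197.218,38.915). Closed: final G1 returns to the first vertex.

**Shape 2** — `<polyline>` open polyline, stroke `#ff0000` → engrave (S269, F3641). Machine vertices: (40.137,54.245) → (222.659,28.618) → (9.114,83.394). Open path.

**Shape 3** — `<circle>` circle, stroke `#008000` → cut (S716, F1232). Machine vertices: (185.042,110.080) → (182.430,119.827) → (175.295,126.962) → (165.548,129.574) → (155.801,126.962) → (148.666,119.827) → (146.054,110.080) → (148.666,100.333) → (155.801,93.198) → (165.548,90.586) → (175.295,93.198) → (182.430,100.333) → (185.042,110.080). Closed: final G1 returns to the first vertex.

**Shape 4** — `<path>` closed polygon, stroke `#ff0000` → engrave (S269, F3641). Machine vertices: (140.554,12.644) → (231.944,52.372) → (152.407,32.190) → (209.073,58.681) → (25.832,14.995) → (140.554,12.644). Closed: final G1 returns to the first vertex.

**Shape 5** — `<polygon>` regular polygon, stroke `#ff0000` → engrave (S269, F3641). Machine vertices: (297.558,96.329) → (271.975,92.278) → (251.021,107.504) → (246.970,133.087) → (262.196,154.041) → (287.779,158.092) → (308.733,142.866) → (312.784,117.283) → (297.558,96.329). Closed: final G1 returns to the first vertex.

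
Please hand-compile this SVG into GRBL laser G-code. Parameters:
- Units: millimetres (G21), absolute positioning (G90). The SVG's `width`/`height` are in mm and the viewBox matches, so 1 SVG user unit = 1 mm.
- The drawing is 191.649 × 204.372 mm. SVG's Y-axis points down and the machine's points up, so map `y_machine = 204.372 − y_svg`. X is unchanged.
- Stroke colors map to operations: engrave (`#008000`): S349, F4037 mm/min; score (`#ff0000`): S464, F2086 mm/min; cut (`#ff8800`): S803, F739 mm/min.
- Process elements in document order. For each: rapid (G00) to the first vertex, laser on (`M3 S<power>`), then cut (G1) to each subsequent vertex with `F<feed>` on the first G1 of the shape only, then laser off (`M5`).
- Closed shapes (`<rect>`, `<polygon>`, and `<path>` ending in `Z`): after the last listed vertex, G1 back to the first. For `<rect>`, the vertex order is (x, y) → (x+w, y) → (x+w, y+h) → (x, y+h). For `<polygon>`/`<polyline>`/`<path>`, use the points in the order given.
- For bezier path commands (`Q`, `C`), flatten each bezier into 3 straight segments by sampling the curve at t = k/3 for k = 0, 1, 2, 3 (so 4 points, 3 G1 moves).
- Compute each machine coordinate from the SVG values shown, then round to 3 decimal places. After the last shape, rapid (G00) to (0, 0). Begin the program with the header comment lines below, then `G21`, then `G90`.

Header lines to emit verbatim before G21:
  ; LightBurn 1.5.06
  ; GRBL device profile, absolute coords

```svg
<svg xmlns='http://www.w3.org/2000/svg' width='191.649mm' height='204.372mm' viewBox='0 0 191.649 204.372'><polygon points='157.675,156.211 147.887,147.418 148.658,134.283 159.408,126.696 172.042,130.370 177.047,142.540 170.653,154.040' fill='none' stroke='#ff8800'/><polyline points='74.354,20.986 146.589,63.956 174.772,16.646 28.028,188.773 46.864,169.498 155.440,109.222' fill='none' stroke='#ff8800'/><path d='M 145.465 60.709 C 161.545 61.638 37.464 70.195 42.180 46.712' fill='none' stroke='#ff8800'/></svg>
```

; LightBurn 1.5.06
; GRBL device profile, absolute coords
G21
G90
G00 X157.675 Y48.161
M3 S803
G1 X147.887 Y56.954 F739
G1 X148.658 Y70.089
G1 X159.408 Y77.676
G1 X172.042 Y74.002
G1 X177.047 Y61.832
G1 X170.653 Y50.332
G1 X157.675 Y48.161
M5
G00 X74.354 Y183.386
M3 S803
G1 X146.589 Y140.416 F739
G1 X174.772 Y187.726
G1 X28.028 Y15.599
G1 X46.864 Y34.874
G1 X155.440 Y95.150
M5
G00 X145.465 Y143.663
M3 S803
G1 X124.786 Y141.661 F739
G1 X70.435 Y143.388
G1 X42.180 Y157.660
M5
G00 X0.000 Y0.000

viewBox `0 0 191.649 204.372` with mm width/height → 1 unit = 1 mm. Flip: y_m = 204.372 − y_svg.

**Shape 1** — `<polygon>` regular polygon, stroke `#ff8800` → cut (S803, F739). Machine vertices: (157.675,48.161) → (147.887,56.954) → (148.658,70.089) → (159.408,77.676) → (172.042,74.002) → (177.047,61.832) → (170.653,50.332) → (157.675,48.161). Closed: final G1 returns to the first vertex.

**Shape 2** — `<polyline>` open polyline, stroke `#ff8800` → cut (S803, F739). Machine vertices: (74.354,183.386) → (146.589,140.416) → (174.772,187.726) → (28.028,15.599) → (46.864,34.874) → (155.440,95.150). Open path.

**Shape 3** — `<path>` cubic bezier, stroke `#ff8800` → cut (S803, F739). Control points (SVG): P0=(145.465,60.709), P1=(161.545,61.638), P2=(37.464,70.195), P3=(42.180,46.712); sampled at t=k/3. Machine vertices: (145.465,143.663) → (124.786,141.661) → (70.435,143.388) → (42.180,157.660). Open path.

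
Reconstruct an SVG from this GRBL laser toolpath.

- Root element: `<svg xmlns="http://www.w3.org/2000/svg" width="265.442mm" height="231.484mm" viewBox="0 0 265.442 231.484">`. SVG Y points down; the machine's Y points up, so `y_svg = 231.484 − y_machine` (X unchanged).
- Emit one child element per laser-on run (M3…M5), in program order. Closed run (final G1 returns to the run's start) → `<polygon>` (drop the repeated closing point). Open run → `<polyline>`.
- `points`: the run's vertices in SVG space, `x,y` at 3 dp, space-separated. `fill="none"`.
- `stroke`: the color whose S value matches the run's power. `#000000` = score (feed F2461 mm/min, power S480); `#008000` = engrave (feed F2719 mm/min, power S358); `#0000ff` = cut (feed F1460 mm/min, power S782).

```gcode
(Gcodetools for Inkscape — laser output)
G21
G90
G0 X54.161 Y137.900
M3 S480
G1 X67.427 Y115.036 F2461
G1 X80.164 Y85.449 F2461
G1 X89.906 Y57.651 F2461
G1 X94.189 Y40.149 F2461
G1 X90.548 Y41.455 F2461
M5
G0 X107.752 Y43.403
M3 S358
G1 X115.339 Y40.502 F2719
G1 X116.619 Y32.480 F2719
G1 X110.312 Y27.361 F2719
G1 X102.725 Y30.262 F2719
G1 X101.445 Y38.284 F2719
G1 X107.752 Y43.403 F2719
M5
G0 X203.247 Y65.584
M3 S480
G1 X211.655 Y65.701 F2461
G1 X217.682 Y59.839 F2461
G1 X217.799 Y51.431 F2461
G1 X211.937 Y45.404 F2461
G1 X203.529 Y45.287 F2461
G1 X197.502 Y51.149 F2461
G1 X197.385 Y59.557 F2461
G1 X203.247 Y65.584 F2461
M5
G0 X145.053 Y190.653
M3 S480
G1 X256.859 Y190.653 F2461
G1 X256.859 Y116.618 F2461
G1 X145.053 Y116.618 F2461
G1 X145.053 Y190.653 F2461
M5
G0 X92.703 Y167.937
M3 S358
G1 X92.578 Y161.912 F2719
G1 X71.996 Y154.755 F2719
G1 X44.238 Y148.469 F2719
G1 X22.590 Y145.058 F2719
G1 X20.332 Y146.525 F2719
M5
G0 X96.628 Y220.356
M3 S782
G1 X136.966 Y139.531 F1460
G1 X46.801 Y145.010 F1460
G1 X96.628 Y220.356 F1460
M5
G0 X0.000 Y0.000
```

<svg xmlns="http://www.w3.org/2000/svg" width="265.442mm" height="231.484mm" viewBox="0 0 265.442 231.484">
  <polyline points="54.161,93.584 67.427,116.448 80.164,146.035 89.906,173.833 94.189,191.335 90.548,190.029" fill="none" stroke="#000000"/>
  <polygon points="107.752,188.081 115.339,190.982 116.619,199.004 110.312,204.123 102.725,201.222 101.445,193.200" fill="none" stroke="#008000"/>
  <polygon points="203.247,165.900 211.655,165.783 217.682,171.645 217.799,180.053 211.937,186.080 203.529,186.197 197.502,180.335 197.385,171.927" fill="none" stroke="#000000"/>
  <polygon points="145.053,40.831 256.859,40.831 256.859,114.866 145.053,114.866" fill="none" stroke="#000000"/>
  <polyline points="92.703,63.547 92.578,69.572 71.996,76.729 44.238,83.015 22.590,86.426 20.332,84.959" fill="none" stroke="#008000"/>
  <polygon points="96.628,11.128 136.966,91.953 46.801,86.474" fill="none" stroke="#0000ff"/>
</svg>

y_svg = 231.484 − y_m.

[1] S480→`#000000` (score); open run; points: 54.161,93.584 67.427,116.448 80.164,146.035 89.906,173.833 94.189,191.335 90.548,190.029

[2] S358→`#008000` (engrave); closed run; points: 107.752,188.081 115.339,190.982 116.619,199.004 110.312,204.123 102.725,201.222 101.445,193.200

[3] S480→`#000000` (score); closed run; points: 203.247,165.900 211.655,165.783 217.682,171.645 217.799,180.053 211.937,186.080 203.529,186.197 197.502,180.335 197.385,171.927

[4] S480→`#000000` (score); closed run; points: 145.053,40.831 256.859,40.831 256.859,114.866 145.053,114.866

[5] S358→`#008000` (engrave); open run; points: 92.703,63.547 92.578,69.572 71.996,76.729 44.238,83.015 22.590,86.426 20.332,84.959

[6] S782→`#0000ff` (cut); closed run; points: 96.628,11.128 136.966,91.953 46.801,86.474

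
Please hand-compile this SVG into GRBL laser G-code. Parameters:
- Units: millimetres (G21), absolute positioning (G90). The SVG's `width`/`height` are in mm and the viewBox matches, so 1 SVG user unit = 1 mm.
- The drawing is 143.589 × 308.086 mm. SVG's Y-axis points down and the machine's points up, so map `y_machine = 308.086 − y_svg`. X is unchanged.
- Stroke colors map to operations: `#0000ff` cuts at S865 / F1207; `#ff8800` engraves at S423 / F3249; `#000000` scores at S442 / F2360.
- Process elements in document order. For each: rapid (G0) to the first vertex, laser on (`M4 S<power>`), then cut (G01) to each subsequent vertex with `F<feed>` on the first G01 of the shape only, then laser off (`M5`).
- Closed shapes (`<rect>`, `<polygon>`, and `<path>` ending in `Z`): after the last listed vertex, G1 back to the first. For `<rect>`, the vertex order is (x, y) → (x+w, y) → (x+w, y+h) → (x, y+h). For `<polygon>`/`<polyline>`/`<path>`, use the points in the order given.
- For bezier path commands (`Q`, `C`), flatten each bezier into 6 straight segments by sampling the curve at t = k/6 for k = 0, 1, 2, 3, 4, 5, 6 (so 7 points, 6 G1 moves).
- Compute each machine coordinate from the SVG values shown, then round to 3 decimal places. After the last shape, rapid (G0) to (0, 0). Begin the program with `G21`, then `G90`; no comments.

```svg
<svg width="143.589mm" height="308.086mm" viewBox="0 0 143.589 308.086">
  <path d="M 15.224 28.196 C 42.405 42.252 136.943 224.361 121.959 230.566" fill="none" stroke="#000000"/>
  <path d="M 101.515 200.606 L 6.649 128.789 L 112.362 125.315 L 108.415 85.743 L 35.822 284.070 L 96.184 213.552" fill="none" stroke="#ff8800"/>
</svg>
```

Since the viewBox matches the mm dimensions, user units are millimetres directly. The only transform is the Y-flip y_m = 308.086 − y_svg.

Shape 1 is a cubic bezier drawn with `<path>`. Its stroke #000000 means score at S442, F2360. After flipping Y the toolpath is (15.224,279.890) → (33.609,260.450) → (58.306,222.555) → (84.403,175.761) → (106.987,129.621) → (121.143,93.689) → (121.959,77.520).

Shape 2 is a open polyline drawn with `<path>`. Its stroke #ff8800 means engrave at S423, F3249. After flipping Y the toolpath is (101.515,107.480) → (6.649,179.297) → (112.362,182.771) → (108.415,222.343) → (35.822,24.016) → (96.184,94.534).

G21
G90
G0 X15.224 Y279.890
M4 S442
G01 X33.609 Y260.450 F2360
G01 X58.306 Y222.555
G01 X84.403 Y175.761
G01 X106.987 Y129.621
G01 X121.143 Y93.689
G01 X121.959 Y77.520
M5
G0 X101.515 Y107.480
M4 S423
G01 X6.649 Y179.297 F3249
G01 X112.362 Y182.771
G01 X108.415 Y222.343
G01 X35.822 Y24.016
G01 X96.184 Y94.534
M5
G0 X0.000 Y0.000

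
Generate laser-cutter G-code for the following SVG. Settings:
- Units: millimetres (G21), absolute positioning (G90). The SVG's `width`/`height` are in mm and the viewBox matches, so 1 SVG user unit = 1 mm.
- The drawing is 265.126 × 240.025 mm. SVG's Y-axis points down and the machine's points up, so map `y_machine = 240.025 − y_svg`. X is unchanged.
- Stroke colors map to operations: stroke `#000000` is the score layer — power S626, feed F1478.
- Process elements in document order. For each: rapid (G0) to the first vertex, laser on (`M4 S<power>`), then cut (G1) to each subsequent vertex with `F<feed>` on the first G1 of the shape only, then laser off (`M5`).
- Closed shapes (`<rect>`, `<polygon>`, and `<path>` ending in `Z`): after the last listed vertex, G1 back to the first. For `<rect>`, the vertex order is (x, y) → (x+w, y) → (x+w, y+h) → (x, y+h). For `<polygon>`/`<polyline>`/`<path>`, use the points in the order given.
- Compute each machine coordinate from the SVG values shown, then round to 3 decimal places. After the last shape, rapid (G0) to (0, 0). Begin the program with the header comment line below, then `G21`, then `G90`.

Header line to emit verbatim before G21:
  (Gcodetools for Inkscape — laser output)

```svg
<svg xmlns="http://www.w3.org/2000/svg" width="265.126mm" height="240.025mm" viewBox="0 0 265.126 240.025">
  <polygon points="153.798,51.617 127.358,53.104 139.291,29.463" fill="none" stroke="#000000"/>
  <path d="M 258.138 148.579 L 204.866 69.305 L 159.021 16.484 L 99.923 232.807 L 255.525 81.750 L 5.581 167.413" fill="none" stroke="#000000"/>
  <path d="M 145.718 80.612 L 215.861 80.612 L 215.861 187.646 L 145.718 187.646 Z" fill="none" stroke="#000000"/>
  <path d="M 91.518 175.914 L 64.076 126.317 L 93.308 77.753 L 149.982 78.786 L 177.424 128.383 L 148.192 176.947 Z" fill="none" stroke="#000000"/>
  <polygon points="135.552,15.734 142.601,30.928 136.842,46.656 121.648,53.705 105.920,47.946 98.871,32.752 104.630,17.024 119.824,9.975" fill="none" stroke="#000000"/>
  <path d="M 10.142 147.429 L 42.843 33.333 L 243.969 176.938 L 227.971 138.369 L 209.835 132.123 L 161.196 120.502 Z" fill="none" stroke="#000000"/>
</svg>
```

1 u = 1 mm; y_m = 240.025 − y.

[1] `<polygon>` regular polygon, #000000→score S626 F1478: (153.798,188.408) → (127.358,186.921) → (139.291,210.562) → (153.798,188.408) (closed)

[2] `<path>` open polyline, #000000→score S626 F1478: (258.138,91.446) → (204.866,170.720) → (159.021,223.541) → (99.923,7.218) → (255.525,158.275) → (5.581,72.612)

[3] `<path>` rectangle, #000000→score S626 F1478: (145.718,159.413) → (215.861,159.413) → (215.861,52.379) → (145.718,52.379) → (145.718,159.413) (closed)

[4] `<path>` regular polygon, #000000→score S626 F1478: (91.518,64.111) → (64.076,113.708) → (93.308,162.272) → (149.982,161.239) → (177.424,111.642) → (148.192,63.078) → (91.518,64.111) (closed)

[5] `<polygon>` regular polygon, #000000→score S626 F1478: (135.552,224.291) → (142.601,209.097) → (136.842,193.369) → (121.648,186.320) → (105.920,192.079) → (98.871,207.273) → (104.630,223.001) → (119.824,230.050) → (135.552,224.291) (closed)

[6] `<path>` closed polygon, #000000→score S626 F1478: (10.142,92.596) → (42.843,206.692) → (243.969,63.087) → (227.971,101.656) → (209.835,107.902) → (161.196,119.523) → (10.142,92.596) (closed)

(Gcodetools for Inkscape — laser output)
G21
G90
G0 X153.798 Y188.408
M4 S626
G1 X127.358 Y186.921 F1478
G1 X139.291 Y210.562
G1 X153.798 Y188.408
M5
G0 X258.138 Y91.446
M4 S626
G1 X204.866 Y170.720 F1478
G1 X159.021 Y223.541
G1 X99.923 Y7.218
G1 X255.525 Y158.275
G1 X5.581 Y72.612
M5
G0 X145.718 Y159.413
M4 S626
G1 X215.861 Y159.413 F1478
G1 X215.861 Y52.379
G1 X145.718 Y52.379
G1 X145.718 Y159.413
M5
G0 X91.518 Y64.111
M4 S626
G1 X64.076 Y113.708 F1478
G1 X93.308 Y162.272
G1 X149.982 Y161.239
G1 X177.424 Y111.642
G1 X148.192 Y63.078
G1 X91.518 Y64.111
M5
G0 X135.552 Y224.291
M4 S626
G1 X142.601 Y209.097 F1478
G1 X136.842 Y193.369
G1 X121.648 Y186.320
G1 X105.920 Y192.079
G1 X98.871 Y207.273
G1 X104.630 Y223.001
G1 X119.824 Y230.050
G1 X135.552 Y224.291
M5
G0 X10.142 Y92.596
M4 S626
G1 X42.843 Y206.692 F1478
G1 X243.969 Y63.087
G1 X227.971 Y101.656
G1 X209.835 Y107.902
G1 X161.196 Y119.523
G1 X10.142 Y92.596
M5
G0 X0.000 Y0.000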